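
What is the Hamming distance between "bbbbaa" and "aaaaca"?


Comparing "bbbbaa" and "aaaaca" position by position:
  Position 0: 'b' vs 'a' => differ
  Position 1: 'b' vs 'a' => differ
  Position 2: 'b' vs 'a' => differ
  Position 3: 'b' vs 'a' => differ
  Position 4: 'a' vs 'c' => differ
  Position 5: 'a' vs 'a' => same
Total differences (Hamming distance): 5

5


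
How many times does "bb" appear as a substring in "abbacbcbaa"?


Searching for "bb" in "abbacbcbaa"
Scanning each position:
  Position 0: "ab" => no
  Position 1: "bb" => MATCH
  Position 2: "ba" => no
  Position 3: "ac" => no
  Position 4: "cb" => no
  Position 5: "bc" => no
  Position 6: "cb" => no
  Position 7: "ba" => no
  Position 8: "aa" => no
Total occurrences: 1

1


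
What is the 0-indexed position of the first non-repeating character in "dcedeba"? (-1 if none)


Input: dcedeba
Character frequencies:
  'a': 1
  'b': 1
  'c': 1
  'd': 2
  'e': 2
Scanning left to right for freq == 1:
  Position 0 ('d'): freq=2, skip
  Position 1 ('c'): unique! => answer = 1

1


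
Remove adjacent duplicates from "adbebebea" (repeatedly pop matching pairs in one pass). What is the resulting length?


Input: adbebebea
Stack-based adjacent duplicate removal:
  Read 'a': push. Stack: a
  Read 'd': push. Stack: ad
  Read 'b': push. Stack: adb
  Read 'e': push. Stack: adbe
  Read 'b': push. Stack: adbeb
  Read 'e': push. Stack: adbebe
  Read 'b': push. Stack: adbebeb
  Read 'e': push. Stack: adbebebe
  Read 'a': push. Stack: adbebebea
Final stack: "adbebebea" (length 9)

9


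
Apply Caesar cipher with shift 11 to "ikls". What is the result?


Caesar cipher: shift "ikls" by 11
  'i' (pos 8) + 11 = pos 19 = 't'
  'k' (pos 10) + 11 = pos 21 = 'v'
  'l' (pos 11) + 11 = pos 22 = 'w'
  's' (pos 18) + 11 = pos 3 = 'd'
Result: tvwd

tvwd


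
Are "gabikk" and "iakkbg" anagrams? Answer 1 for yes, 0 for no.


Strings: "gabikk", "iakkbg"
Sorted first:  abgikk
Sorted second: abgikk
Sorted forms match => anagrams

1


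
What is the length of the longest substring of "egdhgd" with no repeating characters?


Input: "egdhgd"
Sliding window (track last position of each char):
  Position 0 ('e'): window [0,0] length 1 -- new best
  Position 1 ('g'): window [0,1] length 2 -- new best
  Position 2 ('d'): window [0,2] length 3 -- new best
  Position 3 ('h'): window [0,3] length 4 -- new best
  Position 4 ('g'): repeat (last at 1), move window start to 2
  Position 4 ('g'): window [2,4] length 3
  Position 5 ('d'): repeat (last at 2), move window start to 3
  Position 5 ('d'): window [3,5] length 3
Longest substring with no repeats: "egdh" with length 4

4


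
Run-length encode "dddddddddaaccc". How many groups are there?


Input: dddddddddaaccc
Scanning for consecutive runs:
  Group 1: 'd' x 9 (positions 0-8)
  Group 2: 'a' x 2 (positions 9-10)
  Group 3: 'c' x 3 (positions 11-13)
Total groups: 3

3


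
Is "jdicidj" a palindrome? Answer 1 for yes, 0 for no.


Input: jdicidj
Reversed: jdicidj
  Compare pos 0 ('j') with pos 6 ('j'): match
  Compare pos 1 ('d') with pos 5 ('d'): match
  Compare pos 2 ('i') with pos 4 ('i'): match
Result: palindrome

1


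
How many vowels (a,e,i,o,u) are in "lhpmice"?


Input: lhpmice
Checking each character:
  'l' at position 0: consonant
  'h' at position 1: consonant
  'p' at position 2: consonant
  'm' at position 3: consonant
  'i' at position 4: vowel (running total: 1)
  'c' at position 5: consonant
  'e' at position 6: vowel (running total: 2)
Total vowels: 2

2


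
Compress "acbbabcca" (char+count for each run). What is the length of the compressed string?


Input: acbbabcca
Runs:
  'a' x 1 => "a1"
  'c' x 1 => "c1"
  'b' x 2 => "b2"
  'a' x 1 => "a1"
  'b' x 1 => "b1"
  'c' x 2 => "c2"
  'a' x 1 => "a1"
Compressed: "a1c1b2a1b1c2a1"
Compressed length: 14

14


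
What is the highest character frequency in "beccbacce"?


Input: beccbacce
Character counts:
  'a': 1
  'b': 2
  'c': 4
  'e': 2
Maximum frequency: 4

4


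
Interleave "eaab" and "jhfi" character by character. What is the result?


Interleaving "eaab" and "jhfi":
  Position 0: 'e' from first, 'j' from second => "ej"
  Position 1: 'a' from first, 'h' from second => "ah"
  Position 2: 'a' from first, 'f' from second => "af"
  Position 3: 'b' from first, 'i' from second => "bi"
Result: ejahafbi

ejahafbi


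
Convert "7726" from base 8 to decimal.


Input: "7726" in base 8
Positional expansion:
  Digit '7' (value 7) x 8^3 = 3584
  Digit '7' (value 7) x 8^2 = 448
  Digit '2' (value 2) x 8^1 = 16
  Digit '6' (value 6) x 8^0 = 6
Sum = 4054

4054


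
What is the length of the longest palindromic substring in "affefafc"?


Input: "affefafc"
Checking substrings for palindromes:
  [2:5] "fef" (len 3) => palindrome
  [4:7] "faf" (len 3) => palindrome
  [1:3] "ff" (len 2) => palindrome
Longest palindromic substring: "fef" with length 3

3


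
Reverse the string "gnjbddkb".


Input: gnjbddkb
Reading characters right to left:
  Position 7: 'b'
  Position 6: 'k'
  Position 5: 'd'
  Position 4: 'd'
  Position 3: 'b'
  Position 2: 'j'
  Position 1: 'n'
  Position 0: 'g'
Reversed: bkddbjng

bkddbjng


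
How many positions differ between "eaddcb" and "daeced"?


Comparing "eaddcb" and "daeced" position by position:
  Position 0: 'e' vs 'd' => DIFFER
  Position 1: 'a' vs 'a' => same
  Position 2: 'd' vs 'e' => DIFFER
  Position 3: 'd' vs 'c' => DIFFER
  Position 4: 'c' vs 'e' => DIFFER
  Position 5: 'b' vs 'd' => DIFFER
Positions that differ: 5

5


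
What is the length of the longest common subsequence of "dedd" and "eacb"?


LCS of "dedd" and "eacb"
DP table:
           e    a    c    b
      0    0    0    0    0
  d   0    0    0    0    0
  e   0    1    1    1    1
  d   0    1    1    1    1
  d   0    1    1    1    1
LCS length = dp[4][4] = 1

1


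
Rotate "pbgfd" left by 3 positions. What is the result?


Input: "pbgfd", rotate left by 3
First 3 characters: "pbg"
Remaining characters: "fd"
Concatenate remaining + first: "fd" + "pbg" = "fdpbg"

fdpbg


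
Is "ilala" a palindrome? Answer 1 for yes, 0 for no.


Input: ilala
Reversed: alali
  Compare pos 0 ('i') with pos 4 ('a'): MISMATCH
  Compare pos 1 ('l') with pos 3 ('l'): match
Result: not a palindrome

0


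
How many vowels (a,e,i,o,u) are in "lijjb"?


Input: lijjb
Checking each character:
  'l' at position 0: consonant
  'i' at position 1: vowel (running total: 1)
  'j' at position 2: consonant
  'j' at position 3: consonant
  'b' at position 4: consonant
Total vowels: 1

1


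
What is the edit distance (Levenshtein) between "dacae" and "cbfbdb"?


Computing edit distance: "dacae" -> "cbfbdb"
DP table:
           c    b    f    b    d    b
      0    1    2    3    4    5    6
  d   1    1    2    3    4    4    5
  a   2    2    2    3    4    5    5
  c   3    2    3    3    4    5    6
  a   4    3    3    4    4    5    6
  e   5    4    4    4    5    5    6
Edit distance = dp[5][6] = 6

6


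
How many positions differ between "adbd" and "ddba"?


Comparing "adbd" and "ddba" position by position:
  Position 0: 'a' vs 'd' => DIFFER
  Position 1: 'd' vs 'd' => same
  Position 2: 'b' vs 'b' => same
  Position 3: 'd' vs 'a' => DIFFER
Positions that differ: 2

2


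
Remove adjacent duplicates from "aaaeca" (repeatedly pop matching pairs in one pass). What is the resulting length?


Input: aaaeca
Stack-based adjacent duplicate removal:
  Read 'a': push. Stack: a
  Read 'a': matches stack top 'a' => pop. Stack: (empty)
  Read 'a': push. Stack: a
  Read 'e': push. Stack: ae
  Read 'c': push. Stack: aec
  Read 'a': push. Stack: aeca
Final stack: "aeca" (length 4)

4


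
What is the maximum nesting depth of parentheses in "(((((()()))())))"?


Input: "(((((()()))())))"
Tracking depth:
  Position 0 '(': depth becomes 1
  Position 1 '(': depth becomes 2
  Position 2 '(': depth becomes 3
  Position 3 '(': depth becomes 4
  Position 4 '(': depth becomes 5
  Position 5 '(': depth becomes 6
  Position 6 ')': depth becomes 5
  Position 7 '(': depth becomes 6
  Position 8 ')': depth becomes 5
  Position 9 ')': depth becomes 4
  Position 10 ')': depth becomes 3
  Position 11 '(': depth becomes 4
  Position 12 ')': depth becomes 3
  Position 13 ')': depth becomes 2
  Position 14 ')': depth becomes 1
  Position 15 ')': depth becomes 0
Maximum depth reached: 6

6


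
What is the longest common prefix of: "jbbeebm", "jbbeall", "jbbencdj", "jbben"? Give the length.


Words: jbbeebm, jbbeall, jbbencdj, jbben
  Position 0: all 'j' => match
  Position 1: all 'b' => match
  Position 2: all 'b' => match
  Position 3: all 'e' => match
  Position 4: ('e', 'a', 'n', 'n') => mismatch, stop
LCP = "jbbe" (length 4)

4


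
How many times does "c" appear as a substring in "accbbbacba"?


Searching for "c" in "accbbbacba"
Scanning each position:
  Position 0: "a" => no
  Position 1: "c" => MATCH
  Position 2: "c" => MATCH
  Position 3: "b" => no
  Position 4: "b" => no
  Position 5: "b" => no
  Position 6: "a" => no
  Position 7: "c" => MATCH
  Position 8: "b" => no
  Position 9: "a" => no
Total occurrences: 3

3


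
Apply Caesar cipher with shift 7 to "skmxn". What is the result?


Caesar cipher: shift "skmxn" by 7
  's' (pos 18) + 7 = pos 25 = 'z'
  'k' (pos 10) + 7 = pos 17 = 'r'
  'm' (pos 12) + 7 = pos 19 = 't'
  'x' (pos 23) + 7 = pos 4 = 'e'
  'n' (pos 13) + 7 = pos 20 = 'u'
Result: zrteu

zrteu


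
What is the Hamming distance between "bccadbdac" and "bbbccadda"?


Comparing "bccadbdac" and "bbbccadda" position by position:
  Position 0: 'b' vs 'b' => same
  Position 1: 'c' vs 'b' => differ
  Position 2: 'c' vs 'b' => differ
  Position 3: 'a' vs 'c' => differ
  Position 4: 'd' vs 'c' => differ
  Position 5: 'b' vs 'a' => differ
  Position 6: 'd' vs 'd' => same
  Position 7: 'a' vs 'd' => differ
  Position 8: 'c' vs 'a' => differ
Total differences (Hamming distance): 7

7


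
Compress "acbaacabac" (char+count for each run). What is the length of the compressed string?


Input: acbaacabac
Runs:
  'a' x 1 => "a1"
  'c' x 1 => "c1"
  'b' x 1 => "b1"
  'a' x 2 => "a2"
  'c' x 1 => "c1"
  'a' x 1 => "a1"
  'b' x 1 => "b1"
  'a' x 1 => "a1"
  'c' x 1 => "c1"
Compressed: "a1c1b1a2c1a1b1a1c1"
Compressed length: 18

18


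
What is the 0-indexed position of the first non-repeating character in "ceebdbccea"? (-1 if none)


Input: ceebdbccea
Character frequencies:
  'a': 1
  'b': 2
  'c': 3
  'd': 1
  'e': 3
Scanning left to right for freq == 1:
  Position 0 ('c'): freq=3, skip
  Position 1 ('e'): freq=3, skip
  Position 2 ('e'): freq=3, skip
  Position 3 ('b'): freq=2, skip
  Position 4 ('d'): unique! => answer = 4

4


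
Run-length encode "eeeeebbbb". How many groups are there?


Input: eeeeebbbb
Scanning for consecutive runs:
  Group 1: 'e' x 5 (positions 0-4)
  Group 2: 'b' x 4 (positions 5-8)
Total groups: 2

2


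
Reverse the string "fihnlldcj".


Input: fihnlldcj
Reading characters right to left:
  Position 8: 'j'
  Position 7: 'c'
  Position 6: 'd'
  Position 5: 'l'
  Position 4: 'l'
  Position 3: 'n'
  Position 2: 'h'
  Position 1: 'i'
  Position 0: 'f'
Reversed: jcdllnhif

jcdllnhif


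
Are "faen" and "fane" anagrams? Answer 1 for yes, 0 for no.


Strings: "faen", "fane"
Sorted first:  aefn
Sorted second: aefn
Sorted forms match => anagrams

1


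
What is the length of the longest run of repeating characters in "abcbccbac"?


Input: "abcbccbac"
Scanning for longest run:
  Position 1 ('b'): new char, reset run to 1
  Position 2 ('c'): new char, reset run to 1
  Position 3 ('b'): new char, reset run to 1
  Position 4 ('c'): new char, reset run to 1
  Position 5 ('c'): continues run of 'c', length=2
  Position 6 ('b'): new char, reset run to 1
  Position 7 ('a'): new char, reset run to 1
  Position 8 ('c'): new char, reset run to 1
Longest run: 'c' with length 2

2


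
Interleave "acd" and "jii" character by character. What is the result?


Interleaving "acd" and "jii":
  Position 0: 'a' from first, 'j' from second => "aj"
  Position 1: 'c' from first, 'i' from second => "ci"
  Position 2: 'd' from first, 'i' from second => "di"
Result: ajcidi

ajcidi


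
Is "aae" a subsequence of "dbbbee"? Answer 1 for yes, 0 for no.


Check if "aae" is a subsequence of "dbbbee"
Greedy scan:
  Position 0 ('d'): no match needed
  Position 1 ('b'): no match needed
  Position 2 ('b'): no match needed
  Position 3 ('b'): no match needed
  Position 4 ('e'): no match needed
  Position 5 ('e'): no match needed
Only matched 0/3 characters => not a subsequence

0


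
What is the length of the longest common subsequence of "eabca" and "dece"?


LCS of "eabca" and "dece"
DP table:
           d    e    c    e
      0    0    0    0    0
  e   0    0    1    1    1
  a   0    0    1    1    1
  b   0    0    1    1    1
  c   0    0    1    2    2
  a   0    0    1    2    2
LCS length = dp[5][4] = 2

2


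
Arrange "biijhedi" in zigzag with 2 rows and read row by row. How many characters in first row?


Zigzag "biijhedi" into 2 rows:
Placing characters:
  'b' => row 0
  'i' => row 1
  'i' => row 0
  'j' => row 1
  'h' => row 0
  'e' => row 1
  'd' => row 0
  'i' => row 1
Rows:
  Row 0: "bihd"
  Row 1: "ijei"
First row length: 4

4


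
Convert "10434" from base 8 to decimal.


Input: "10434" in base 8
Positional expansion:
  Digit '1' (value 1) x 8^4 = 4096
  Digit '0' (value 0) x 8^3 = 0
  Digit '4' (value 4) x 8^2 = 256
  Digit '3' (value 3) x 8^1 = 24
  Digit '4' (value 4) x 8^0 = 4
Sum = 4380

4380


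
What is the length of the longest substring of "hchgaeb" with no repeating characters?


Input: "hchgaeb"
Sliding window (track last position of each char):
  Position 0 ('h'): window [0,0] length 1 -- new best
  Position 1 ('c'): window [0,1] length 2 -- new best
  Position 2 ('h'): repeat (last at 0), move window start to 1
  Position 2 ('h'): window [1,2] length 2
  Position 3 ('g'): window [1,3] length 3 -- new best
  Position 4 ('a'): window [1,4] length 4 -- new best
  Position 5 ('e'): window [1,5] length 5 -- new best
  Position 6 ('b'): window [1,6] length 6 -- new best
Longest substring with no repeats: "chgaeb" with length 6

6


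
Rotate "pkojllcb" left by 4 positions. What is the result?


Input: "pkojllcb", rotate left by 4
First 4 characters: "pkoj"
Remaining characters: "llcb"
Concatenate remaining + first: "llcb" + "pkoj" = "llcbpkoj"

llcbpkoj


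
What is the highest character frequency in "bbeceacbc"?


Input: bbeceacbc
Character counts:
  'a': 1
  'b': 3
  'c': 3
  'e': 2
Maximum frequency: 3

3


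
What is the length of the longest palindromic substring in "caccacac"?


Input: "caccacac"
Checking substrings for palindromes:
  [0:6] "caccac" (len 6) => palindrome
  [3:8] "cacac" (len 5) => palindrome
  [1:5] "acca" (len 4) => palindrome
  [0:3] "cac" (len 3) => palindrome
  [3:6] "cac" (len 3) => palindrome
  [4:7] "aca" (len 3) => palindrome
Longest palindromic substring: "caccac" with length 6

6


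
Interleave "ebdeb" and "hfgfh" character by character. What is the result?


Interleaving "ebdeb" and "hfgfh":
  Position 0: 'e' from first, 'h' from second => "eh"
  Position 1: 'b' from first, 'f' from second => "bf"
  Position 2: 'd' from first, 'g' from second => "dg"
  Position 3: 'e' from first, 'f' from second => "ef"
  Position 4: 'b' from first, 'h' from second => "bh"
Result: ehbfdgefbh

ehbfdgefbh


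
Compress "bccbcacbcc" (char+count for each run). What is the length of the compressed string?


Input: bccbcacbcc
Runs:
  'b' x 1 => "b1"
  'c' x 2 => "c2"
  'b' x 1 => "b1"
  'c' x 1 => "c1"
  'a' x 1 => "a1"
  'c' x 1 => "c1"
  'b' x 1 => "b1"
  'c' x 2 => "c2"
Compressed: "b1c2b1c1a1c1b1c2"
Compressed length: 16

16


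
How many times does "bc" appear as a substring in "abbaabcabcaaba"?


Searching for "bc" in "abbaabcabcaaba"
Scanning each position:
  Position 0: "ab" => no
  Position 1: "bb" => no
  Position 2: "ba" => no
  Position 3: "aa" => no
  Position 4: "ab" => no
  Position 5: "bc" => MATCH
  Position 6: "ca" => no
  Position 7: "ab" => no
  Position 8: "bc" => MATCH
  Position 9: "ca" => no
  Position 10: "aa" => no
  Position 11: "ab" => no
  Position 12: "ba" => no
Total occurrences: 2

2


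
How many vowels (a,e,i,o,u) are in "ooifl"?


Input: ooifl
Checking each character:
  'o' at position 0: vowel (running total: 1)
  'o' at position 1: vowel (running total: 2)
  'i' at position 2: vowel (running total: 3)
  'f' at position 3: consonant
  'l' at position 4: consonant
Total vowels: 3

3


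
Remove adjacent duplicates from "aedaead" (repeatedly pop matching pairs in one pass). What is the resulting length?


Input: aedaead
Stack-based adjacent duplicate removal:
  Read 'a': push. Stack: a
  Read 'e': push. Stack: ae
  Read 'd': push. Stack: aed
  Read 'a': push. Stack: aeda
  Read 'e': push. Stack: aedae
  Read 'a': push. Stack: aedaea
  Read 'd': push. Stack: aedaead
Final stack: "aedaead" (length 7)

7


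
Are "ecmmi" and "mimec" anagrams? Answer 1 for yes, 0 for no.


Strings: "ecmmi", "mimec"
Sorted first:  ceimm
Sorted second: ceimm
Sorted forms match => anagrams

1


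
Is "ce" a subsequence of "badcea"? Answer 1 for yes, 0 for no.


Check if "ce" is a subsequence of "badcea"
Greedy scan:
  Position 0 ('b'): no match needed
  Position 1 ('a'): no match needed
  Position 2 ('d'): no match needed
  Position 3 ('c'): matches sub[0] = 'c'
  Position 4 ('e'): matches sub[1] = 'e'
  Position 5 ('a'): no match needed
All 2 characters matched => is a subsequence

1


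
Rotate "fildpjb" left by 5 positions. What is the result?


Input: "fildpjb", rotate left by 5
First 5 characters: "fildp"
Remaining characters: "jb"
Concatenate remaining + first: "jb" + "fildp" = "jbfildp"

jbfildp


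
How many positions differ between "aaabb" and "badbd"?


Comparing "aaabb" and "badbd" position by position:
  Position 0: 'a' vs 'b' => DIFFER
  Position 1: 'a' vs 'a' => same
  Position 2: 'a' vs 'd' => DIFFER
  Position 3: 'b' vs 'b' => same
  Position 4: 'b' vs 'd' => DIFFER
Positions that differ: 3

3


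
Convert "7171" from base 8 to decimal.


Input: "7171" in base 8
Positional expansion:
  Digit '7' (value 7) x 8^3 = 3584
  Digit '1' (value 1) x 8^2 = 64
  Digit '7' (value 7) x 8^1 = 56
  Digit '1' (value 1) x 8^0 = 1
Sum = 3705

3705


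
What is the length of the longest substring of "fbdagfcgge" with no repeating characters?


Input: "fbdagfcgge"
Sliding window (track last position of each char):
  Position 0 ('f'): window [0,0] length 1 -- new best
  Position 1 ('b'): window [0,1] length 2 -- new best
  Position 2 ('d'): window [0,2] length 3 -- new best
  Position 3 ('a'): window [0,3] length 4 -- new best
  Position 4 ('g'): window [0,4] length 5 -- new best
  Position 5 ('f'): repeat (last at 0), move window start to 1
  Position 5 ('f'): window [1,5] length 5
  Position 6 ('c'): window [1,6] length 6 -- new best
  Position 7 ('g'): repeat (last at 4), move window start to 5
  Position 7 ('g'): window [5,7] length 3
  Position 8 ('g'): repeat (last at 7), move window start to 8
  Position 8 ('g'): window [8,8] length 1
  Position 9 ('e'): window [8,9] length 2
Longest substring with no repeats: "bdagfc" with length 6

6


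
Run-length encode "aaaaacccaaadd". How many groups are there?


Input: aaaaacccaaadd
Scanning for consecutive runs:
  Group 1: 'a' x 5 (positions 0-4)
  Group 2: 'c' x 3 (positions 5-7)
  Group 3: 'a' x 3 (positions 8-10)
  Group 4: 'd' x 2 (positions 11-12)
Total groups: 4

4


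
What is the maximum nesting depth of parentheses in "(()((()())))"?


Input: "(()((()())))"
Tracking depth:
  Position 0 '(': depth becomes 1
  Position 1 '(': depth becomes 2
  Position 2 ')': depth becomes 1
  Position 3 '(': depth becomes 2
  Position 4 '(': depth becomes 3
  Position 5 '(': depth becomes 4
  Position 6 ')': depth becomes 3
  Position 7 '(': depth becomes 4
  Position 8 ')': depth becomes 3
  Position 9 ')': depth becomes 2
  Position 10 ')': depth becomes 1
  Position 11 ')': depth becomes 0
Maximum depth reached: 4

4


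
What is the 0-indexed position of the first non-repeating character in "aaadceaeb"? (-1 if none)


Input: aaadceaeb
Character frequencies:
  'a': 4
  'b': 1
  'c': 1
  'd': 1
  'e': 2
Scanning left to right for freq == 1:
  Position 0 ('a'): freq=4, skip
  Position 1 ('a'): freq=4, skip
  Position 2 ('a'): freq=4, skip
  Position 3 ('d'): unique! => answer = 3

3


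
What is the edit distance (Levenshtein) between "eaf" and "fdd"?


Computing edit distance: "eaf" -> "fdd"
DP table:
           f    d    d
      0    1    2    3
  e   1    1    2    3
  a   2    2    2    3
  f   3    2    3    3
Edit distance = dp[3][3] = 3

3


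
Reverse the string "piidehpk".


Input: piidehpk
Reading characters right to left:
  Position 7: 'k'
  Position 6: 'p'
  Position 5: 'h'
  Position 4: 'e'
  Position 3: 'd'
  Position 2: 'i'
  Position 1: 'i'
  Position 0: 'p'
Reversed: kphediip

kphediip


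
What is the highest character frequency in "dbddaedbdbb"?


Input: dbddaedbdbb
Character counts:
  'a': 1
  'b': 4
  'd': 5
  'e': 1
Maximum frequency: 5

5


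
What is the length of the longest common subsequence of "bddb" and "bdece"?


LCS of "bddb" and "bdece"
DP table:
           b    d    e    c    e
      0    0    0    0    0    0
  b   0    1    1    1    1    1
  d   0    1    2    2    2    2
  d   0    1    2    2    2    2
  b   0    1    2    2    2    2
LCS length = dp[4][5] = 2

2


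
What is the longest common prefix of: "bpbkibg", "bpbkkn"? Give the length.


Words: bpbkibg, bpbkkn
  Position 0: all 'b' => match
  Position 1: all 'p' => match
  Position 2: all 'b' => match
  Position 3: all 'k' => match
  Position 4: ('i', 'k') => mismatch, stop
LCP = "bpbk" (length 4)

4


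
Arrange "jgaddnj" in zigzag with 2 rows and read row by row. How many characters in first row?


Zigzag "jgaddnj" into 2 rows:
Placing characters:
  'j' => row 0
  'g' => row 1
  'a' => row 0
  'd' => row 1
  'd' => row 0
  'n' => row 1
  'j' => row 0
Rows:
  Row 0: "jadj"
  Row 1: "gdn"
First row length: 4

4


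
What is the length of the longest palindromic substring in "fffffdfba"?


Input: "fffffdfba"
Checking substrings for palindromes:
  [0:5] "fffff" (len 5) => palindrome
  [0:4] "ffff" (len 4) => palindrome
  [1:5] "ffff" (len 4) => palindrome
  [0:3] "fff" (len 3) => palindrome
  [1:4] "fff" (len 3) => palindrome
  [2:5] "fff" (len 3) => palindrome
Longest palindromic substring: "fffff" with length 5

5


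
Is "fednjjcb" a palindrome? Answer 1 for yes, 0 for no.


Input: fednjjcb
Reversed: bcjjndef
  Compare pos 0 ('f') with pos 7 ('b'): MISMATCH
  Compare pos 1 ('e') with pos 6 ('c'): MISMATCH
  Compare pos 2 ('d') with pos 5 ('j'): MISMATCH
  Compare pos 3 ('n') with pos 4 ('j'): MISMATCH
Result: not a palindrome

0


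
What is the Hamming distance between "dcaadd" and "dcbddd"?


Comparing "dcaadd" and "dcbddd" position by position:
  Position 0: 'd' vs 'd' => same
  Position 1: 'c' vs 'c' => same
  Position 2: 'a' vs 'b' => differ
  Position 3: 'a' vs 'd' => differ
  Position 4: 'd' vs 'd' => same
  Position 5: 'd' vs 'd' => same
Total differences (Hamming distance): 2

2


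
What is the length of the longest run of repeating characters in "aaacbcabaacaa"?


Input: "aaacbcabaacaa"
Scanning for longest run:
  Position 1 ('a'): continues run of 'a', length=2
  Position 2 ('a'): continues run of 'a', length=3
  Position 3 ('c'): new char, reset run to 1
  Position 4 ('b'): new char, reset run to 1
  Position 5 ('c'): new char, reset run to 1
  Position 6 ('a'): new char, reset run to 1
  Position 7 ('b'): new char, reset run to 1
  Position 8 ('a'): new char, reset run to 1
  Position 9 ('a'): continues run of 'a', length=2
  Position 10 ('c'): new char, reset run to 1
  Position 11 ('a'): new char, reset run to 1
  Position 12 ('a'): continues run of 'a', length=2
Longest run: 'a' with length 3

3


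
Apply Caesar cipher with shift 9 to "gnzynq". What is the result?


Caesar cipher: shift "gnzynq" by 9
  'g' (pos 6) + 9 = pos 15 = 'p'
  'n' (pos 13) + 9 = pos 22 = 'w'
  'z' (pos 25) + 9 = pos 8 = 'i'
  'y' (pos 24) + 9 = pos 7 = 'h'
  'n' (pos 13) + 9 = pos 22 = 'w'
  'q' (pos 16) + 9 = pos 25 = 'z'
Result: pwihwz

pwihwz


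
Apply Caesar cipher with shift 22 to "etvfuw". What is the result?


Caesar cipher: shift "etvfuw" by 22
  'e' (pos 4) + 22 = pos 0 = 'a'
  't' (pos 19) + 22 = pos 15 = 'p'
  'v' (pos 21) + 22 = pos 17 = 'r'
  'f' (pos 5) + 22 = pos 1 = 'b'
  'u' (pos 20) + 22 = pos 16 = 'q'
  'w' (pos 22) + 22 = pos 18 = 's'
Result: aprbqs

aprbqs


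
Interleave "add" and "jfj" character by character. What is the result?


Interleaving "add" and "jfj":
  Position 0: 'a' from first, 'j' from second => "aj"
  Position 1: 'd' from first, 'f' from second => "df"
  Position 2: 'd' from first, 'j' from second => "dj"
Result: ajdfdj

ajdfdj


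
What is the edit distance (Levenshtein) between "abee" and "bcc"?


Computing edit distance: "abee" -> "bcc"
DP table:
           b    c    c
      0    1    2    3
  a   1    1    2    3
  b   2    1    2    3
  e   3    2    2    3
  e   4    3    3    3
Edit distance = dp[4][3] = 3

3


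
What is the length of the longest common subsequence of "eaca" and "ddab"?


LCS of "eaca" and "ddab"
DP table:
           d    d    a    b
      0    0    0    0    0
  e   0    0    0    0    0
  a   0    0    0    1    1
  c   0    0    0    1    1
  a   0    0    0    1    1
LCS length = dp[4][4] = 1

1


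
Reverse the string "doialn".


Input: doialn
Reading characters right to left:
  Position 5: 'n'
  Position 4: 'l'
  Position 3: 'a'
  Position 2: 'i'
  Position 1: 'o'
  Position 0: 'd'
Reversed: nlaiod

nlaiod


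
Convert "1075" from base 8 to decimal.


Input: "1075" in base 8
Positional expansion:
  Digit '1' (value 1) x 8^3 = 512
  Digit '0' (value 0) x 8^2 = 0
  Digit '7' (value 7) x 8^1 = 56
  Digit '5' (value 5) x 8^0 = 5
Sum = 573

573


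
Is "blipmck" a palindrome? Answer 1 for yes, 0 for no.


Input: blipmck
Reversed: kcmpilb
  Compare pos 0 ('b') with pos 6 ('k'): MISMATCH
  Compare pos 1 ('l') with pos 5 ('c'): MISMATCH
  Compare pos 2 ('i') with pos 4 ('m'): MISMATCH
Result: not a palindrome

0


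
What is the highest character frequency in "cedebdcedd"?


Input: cedebdcedd
Character counts:
  'b': 1
  'c': 2
  'd': 4
  'e': 3
Maximum frequency: 4

4


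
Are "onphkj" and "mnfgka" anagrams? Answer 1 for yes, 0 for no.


Strings: "onphkj", "mnfgka"
Sorted first:  hjknop
Sorted second: afgkmn
Differ at position 0: 'h' vs 'a' => not anagrams

0


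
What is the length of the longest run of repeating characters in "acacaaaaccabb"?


Input: "acacaaaaccabb"
Scanning for longest run:
  Position 1 ('c'): new char, reset run to 1
  Position 2 ('a'): new char, reset run to 1
  Position 3 ('c'): new char, reset run to 1
  Position 4 ('a'): new char, reset run to 1
  Position 5 ('a'): continues run of 'a', length=2
  Position 6 ('a'): continues run of 'a', length=3
  Position 7 ('a'): continues run of 'a', length=4
  Position 8 ('c'): new char, reset run to 1
  Position 9 ('c'): continues run of 'c', length=2
  Position 10 ('a'): new char, reset run to 1
  Position 11 ('b'): new char, reset run to 1
  Position 12 ('b'): continues run of 'b', length=2
Longest run: 'a' with length 4

4


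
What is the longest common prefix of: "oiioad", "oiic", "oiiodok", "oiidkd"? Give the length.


Words: oiioad, oiic, oiiodok, oiidkd
  Position 0: all 'o' => match
  Position 1: all 'i' => match
  Position 2: all 'i' => match
  Position 3: ('o', 'c', 'o', 'd') => mismatch, stop
LCP = "oii" (length 3)

3


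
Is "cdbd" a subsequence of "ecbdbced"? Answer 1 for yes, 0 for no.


Check if "cdbd" is a subsequence of "ecbdbced"
Greedy scan:
  Position 0 ('e'): no match needed
  Position 1 ('c'): matches sub[0] = 'c'
  Position 2 ('b'): no match needed
  Position 3 ('d'): matches sub[1] = 'd'
  Position 4 ('b'): matches sub[2] = 'b'
  Position 5 ('c'): no match needed
  Position 6 ('e'): no match needed
  Position 7 ('d'): matches sub[3] = 'd'
All 4 characters matched => is a subsequence

1


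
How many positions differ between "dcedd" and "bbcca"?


Comparing "dcedd" and "bbcca" position by position:
  Position 0: 'd' vs 'b' => DIFFER
  Position 1: 'c' vs 'b' => DIFFER
  Position 2: 'e' vs 'c' => DIFFER
  Position 3: 'd' vs 'c' => DIFFER
  Position 4: 'd' vs 'a' => DIFFER
Positions that differ: 5

5


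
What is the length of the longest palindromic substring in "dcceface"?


Input: "dcceface"
Checking substrings for palindromes:
  [1:3] "cc" (len 2) => palindrome
Longest palindromic substring: "cc" with length 2

2


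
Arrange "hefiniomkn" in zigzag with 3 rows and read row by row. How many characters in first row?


Zigzag "hefiniomkn" into 3 rows:
Placing characters:
  'h' => row 0
  'e' => row 1
  'f' => row 2
  'i' => row 1
  'n' => row 0
  'i' => row 1
  'o' => row 2
  'm' => row 1
  'k' => row 0
  'n' => row 1
Rows:
  Row 0: "hnk"
  Row 1: "eiimn"
  Row 2: "fo"
First row length: 3

3


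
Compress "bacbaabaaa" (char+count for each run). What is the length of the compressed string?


Input: bacbaabaaa
Runs:
  'b' x 1 => "b1"
  'a' x 1 => "a1"
  'c' x 1 => "c1"
  'b' x 1 => "b1"
  'a' x 2 => "a2"
  'b' x 1 => "b1"
  'a' x 3 => "a3"
Compressed: "b1a1c1b1a2b1a3"
Compressed length: 14

14


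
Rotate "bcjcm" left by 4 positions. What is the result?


Input: "bcjcm", rotate left by 4
First 4 characters: "bcjc"
Remaining characters: "m"
Concatenate remaining + first: "m" + "bcjc" = "mbcjc"

mbcjc


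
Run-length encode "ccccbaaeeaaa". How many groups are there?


Input: ccccbaaeeaaa
Scanning for consecutive runs:
  Group 1: 'c' x 4 (positions 0-3)
  Group 2: 'b' x 1 (positions 4-4)
  Group 3: 'a' x 2 (positions 5-6)
  Group 4: 'e' x 2 (positions 7-8)
  Group 5: 'a' x 3 (positions 9-11)
Total groups: 5

5


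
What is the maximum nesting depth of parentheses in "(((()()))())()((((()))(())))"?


Input: "(((()()))())()((((()))(())))"
Tracking depth:
  Position 0 '(': depth becomes 1
  Position 1 '(': depth becomes 2
  Position 2 '(': depth becomes 3
  Position 3 '(': depth becomes 4
  Position 4 ')': depth becomes 3
  Position 5 '(': depth becomes 4
  Position 6 ')': depth becomes 3
  Position 7 ')': depth becomes 2
  Position 8 ')': depth becomes 1
  Position 9 '(': depth becomes 2
  Position 10 ')': depth becomes 1
  Position 11 ')': depth becomes 0
  Position 12 '(': depth becomes 1
  Position 13 ')': depth becomes 0
  Position 14 '(': depth becomes 1
  Position 15 '(': depth becomes 2
  Position 16 '(': depth becomes 3
  Position 17 '(': depth becomes 4
  Position 18 '(': depth becomes 5
  Position 19 ')': depth becomes 4
  Position 20 ')': depth becomes 3
  Position 21 ')': depth becomes 2
  Position 22 '(': depth becomes 3
  Position 23 '(': depth becomes 4
  Position 24 ')': depth becomes 3
  Position 25 ')': depth becomes 2
  Position 26 ')': depth becomes 1
  Position 27 ')': depth becomes 0
Maximum depth reached: 5

5


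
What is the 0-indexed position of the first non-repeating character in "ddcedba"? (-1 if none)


Input: ddcedba
Character frequencies:
  'a': 1
  'b': 1
  'c': 1
  'd': 3
  'e': 1
Scanning left to right for freq == 1:
  Position 0 ('d'): freq=3, skip
  Position 1 ('d'): freq=3, skip
  Position 2 ('c'): unique! => answer = 2

2


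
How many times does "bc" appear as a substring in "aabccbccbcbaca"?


Searching for "bc" in "aabccbccbcbaca"
Scanning each position:
  Position 0: "aa" => no
  Position 1: "ab" => no
  Position 2: "bc" => MATCH
  Position 3: "cc" => no
  Position 4: "cb" => no
  Position 5: "bc" => MATCH
  Position 6: "cc" => no
  Position 7: "cb" => no
  Position 8: "bc" => MATCH
  Position 9: "cb" => no
  Position 10: "ba" => no
  Position 11: "ac" => no
  Position 12: "ca" => no
Total occurrences: 3

3


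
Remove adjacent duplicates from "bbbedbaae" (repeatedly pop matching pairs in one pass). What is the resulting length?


Input: bbbedbaae
Stack-based adjacent duplicate removal:
  Read 'b': push. Stack: b
  Read 'b': matches stack top 'b' => pop. Stack: (empty)
  Read 'b': push. Stack: b
  Read 'e': push. Stack: be
  Read 'd': push. Stack: bed
  Read 'b': push. Stack: bedb
  Read 'a': push. Stack: bedba
  Read 'a': matches stack top 'a' => pop. Stack: bedb
  Read 'e': push. Stack: bedbe
Final stack: "bedbe" (length 5)

5


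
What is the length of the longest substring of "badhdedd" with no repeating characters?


Input: "badhdedd"
Sliding window (track last position of each char):
  Position 0 ('b'): window [0,0] length 1 -- new best
  Position 1 ('a'): window [0,1] length 2 -- new best
  Position 2 ('d'): window [0,2] length 3 -- new best
  Position 3 ('h'): window [0,3] length 4 -- new best
  Position 4 ('d'): repeat (last at 2), move window start to 3
  Position 4 ('d'): window [3,4] length 2
  Position 5 ('e'): window [3,5] length 3
  Position 6 ('d'): repeat (last at 4), move window start to 5
  Position 6 ('d'): window [5,6] length 2
  Position 7 ('d'): repeat (last at 6), move window start to 7
  Position 7 ('d'): window [7,7] length 1
Longest substring with no repeats: "badh" with length 4

4


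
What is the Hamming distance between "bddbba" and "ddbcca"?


Comparing "bddbba" and "ddbcca" position by position:
  Position 0: 'b' vs 'd' => differ
  Position 1: 'd' vs 'd' => same
  Position 2: 'd' vs 'b' => differ
  Position 3: 'b' vs 'c' => differ
  Position 4: 'b' vs 'c' => differ
  Position 5: 'a' vs 'a' => same
Total differences (Hamming distance): 4

4


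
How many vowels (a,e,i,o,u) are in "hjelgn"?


Input: hjelgn
Checking each character:
  'h' at position 0: consonant
  'j' at position 1: consonant
  'e' at position 2: vowel (running total: 1)
  'l' at position 3: consonant
  'g' at position 4: consonant
  'n' at position 5: consonant
Total vowels: 1

1


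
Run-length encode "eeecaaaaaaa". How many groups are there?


Input: eeecaaaaaaa
Scanning for consecutive runs:
  Group 1: 'e' x 3 (positions 0-2)
  Group 2: 'c' x 1 (positions 3-3)
  Group 3: 'a' x 7 (positions 4-10)
Total groups: 3

3


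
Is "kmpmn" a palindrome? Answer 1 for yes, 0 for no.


Input: kmpmn
Reversed: nmpmk
  Compare pos 0 ('k') with pos 4 ('n'): MISMATCH
  Compare pos 1 ('m') with pos 3 ('m'): match
Result: not a palindrome

0


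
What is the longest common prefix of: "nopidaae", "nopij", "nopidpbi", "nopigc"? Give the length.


Words: nopidaae, nopij, nopidpbi, nopigc
  Position 0: all 'n' => match
  Position 1: all 'o' => match
  Position 2: all 'p' => match
  Position 3: all 'i' => match
  Position 4: ('d', 'j', 'd', 'g') => mismatch, stop
LCP = "nopi" (length 4)

4


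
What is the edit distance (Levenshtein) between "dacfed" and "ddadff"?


Computing edit distance: "dacfed" -> "ddadff"
DP table:
           d    d    a    d    f    f
      0    1    2    3    4    5    6
  d   1    0    1    2    3    4    5
  a   2    1    1    1    2    3    4
  c   3    2    2    2    2    3    4
  f   4    3    3    3    3    2    3
  e   5    4    4    4    4    3    3
  d   6    5    4    5    4    4    4
Edit distance = dp[6][6] = 4

4


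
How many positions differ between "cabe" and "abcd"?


Comparing "cabe" and "abcd" position by position:
  Position 0: 'c' vs 'a' => DIFFER
  Position 1: 'a' vs 'b' => DIFFER
  Position 2: 'b' vs 'c' => DIFFER
  Position 3: 'e' vs 'd' => DIFFER
Positions that differ: 4

4


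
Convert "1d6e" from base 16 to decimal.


Input: "1d6e" in base 16
Positional expansion:
  Digit '1' (value 1) x 16^3 = 4096
  Digit 'd' (value 13) x 16^2 = 3328
  Digit '6' (value 6) x 16^1 = 96
  Digit 'e' (value 14) x 16^0 = 14
Sum = 7534

7534


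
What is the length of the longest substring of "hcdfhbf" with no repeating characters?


Input: "hcdfhbf"
Sliding window (track last position of each char):
  Position 0 ('h'): window [0,0] length 1 -- new best
  Position 1 ('c'): window [0,1] length 2 -- new best
  Position 2 ('d'): window [0,2] length 3 -- new best
  Position 3 ('f'): window [0,3] length 4 -- new best
  Position 4 ('h'): repeat (last at 0), move window start to 1
  Position 4 ('h'): window [1,4] length 4
  Position 5 ('b'): window [1,5] length 5 -- new best
  Position 6 ('f'): repeat (last at 3), move window start to 4
  Position 6 ('f'): window [4,6] length 3
Longest substring with no repeats: "cdfhb" with length 5

5


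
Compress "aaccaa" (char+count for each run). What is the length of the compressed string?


Input: aaccaa
Runs:
  'a' x 2 => "a2"
  'c' x 2 => "c2"
  'a' x 2 => "a2"
Compressed: "a2c2a2"
Compressed length: 6

6


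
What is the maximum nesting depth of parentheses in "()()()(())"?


Input: "()()()(())"
Tracking depth:
  Position 0 '(': depth becomes 1
  Position 1 ')': depth becomes 0
  Position 2 '(': depth becomes 1
  Position 3 ')': depth becomes 0
  Position 4 '(': depth becomes 1
  Position 5 ')': depth becomes 0
  Position 6 '(': depth becomes 1
  Position 7 '(': depth becomes 2
  Position 8 ')': depth becomes 1
  Position 9 ')': depth becomes 0
Maximum depth reached: 2

2


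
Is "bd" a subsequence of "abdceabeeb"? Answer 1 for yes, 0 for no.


Check if "bd" is a subsequence of "abdceabeeb"
Greedy scan:
  Position 0 ('a'): no match needed
  Position 1 ('b'): matches sub[0] = 'b'
  Position 2 ('d'): matches sub[1] = 'd'
  Position 3 ('c'): no match needed
  Position 4 ('e'): no match needed
  Position 5 ('a'): no match needed
  Position 6 ('b'): no match needed
  Position 7 ('e'): no match needed
  Position 8 ('e'): no match needed
  Position 9 ('b'): no match needed
All 2 characters matched => is a subsequence

1


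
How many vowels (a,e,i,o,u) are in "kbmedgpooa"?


Input: kbmedgpooa
Checking each character:
  'k' at position 0: consonant
  'b' at position 1: consonant
  'm' at position 2: consonant
  'e' at position 3: vowel (running total: 1)
  'd' at position 4: consonant
  'g' at position 5: consonant
  'p' at position 6: consonant
  'o' at position 7: vowel (running total: 2)
  'o' at position 8: vowel (running total: 3)
  'a' at position 9: vowel (running total: 4)
Total vowels: 4

4


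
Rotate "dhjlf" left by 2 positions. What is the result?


Input: "dhjlf", rotate left by 2
First 2 characters: "dh"
Remaining characters: "jlf"
Concatenate remaining + first: "jlf" + "dh" = "jlfdh"

jlfdh


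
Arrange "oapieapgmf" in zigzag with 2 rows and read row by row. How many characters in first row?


Zigzag "oapieapgmf" into 2 rows:
Placing characters:
  'o' => row 0
  'a' => row 1
  'p' => row 0
  'i' => row 1
  'e' => row 0
  'a' => row 1
  'p' => row 0
  'g' => row 1
  'm' => row 0
  'f' => row 1
Rows:
  Row 0: "opepm"
  Row 1: "aiagf"
First row length: 5

5


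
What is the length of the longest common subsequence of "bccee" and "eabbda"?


LCS of "bccee" and "eabbda"
DP table:
           e    a    b    b    d    a
      0    0    0    0    0    0    0
  b   0    0    0    1    1    1    1
  c   0    0    0    1    1    1    1
  c   0    0    0    1    1    1    1
  e   0    1    1    1    1    1    1
  e   0    1    1    1    1    1    1
LCS length = dp[5][6] = 1

1


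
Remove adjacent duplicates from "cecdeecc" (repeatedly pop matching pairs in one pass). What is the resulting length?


Input: cecdeecc
Stack-based adjacent duplicate removal:
  Read 'c': push. Stack: c
  Read 'e': push. Stack: ce
  Read 'c': push. Stack: cec
  Read 'd': push. Stack: cecd
  Read 'e': push. Stack: cecde
  Read 'e': matches stack top 'e' => pop. Stack: cecd
  Read 'c': push. Stack: cecdc
  Read 'c': matches stack top 'c' => pop. Stack: cecd
Final stack: "cecd" (length 4)

4


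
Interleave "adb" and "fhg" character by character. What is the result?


Interleaving "adb" and "fhg":
  Position 0: 'a' from first, 'f' from second => "af"
  Position 1: 'd' from first, 'h' from second => "dh"
  Position 2: 'b' from first, 'g' from second => "bg"
Result: afdhbg

afdhbg
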